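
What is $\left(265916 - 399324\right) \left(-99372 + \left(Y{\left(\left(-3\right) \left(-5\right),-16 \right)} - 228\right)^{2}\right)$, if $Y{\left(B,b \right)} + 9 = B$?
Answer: $6682139904$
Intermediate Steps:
$Y{\left(B,b \right)} = -9 + B$
$\left(265916 - 399324\right) \left(-99372 + \left(Y{\left(\left(-3\right) \left(-5\right),-16 \right)} - 228\right)^{2}\right) = \left(265916 - 399324\right) \left(-99372 + \left(\left(-9 - -15\right) - 228\right)^{2}\right) = - 133408 \left(-99372 + \left(\left(-9 + 15\right) - 228\right)^{2}\right) = - 133408 \left(-99372 + \left(6 - 228\right)^{2}\right) = - 133408 \left(-99372 + \left(-222\right)^{2}\right) = - 133408 \left(-99372 + 49284\right) = \left(-133408\right) \left(-50088\right) = 6682139904$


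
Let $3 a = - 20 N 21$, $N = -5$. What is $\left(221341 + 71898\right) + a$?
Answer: $293939$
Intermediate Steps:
$a = 700$ ($a = \frac{\left(-20\right) \left(-5\right) 21}{3} = \frac{100 \cdot 21}{3} = \frac{1}{3} \cdot 2100 = 700$)
$\left(221341 + 71898\right) + a = \left(221341 + 71898\right) + 700 = 293239 + 700 = 293939$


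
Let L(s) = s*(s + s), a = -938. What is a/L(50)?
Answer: -469/2500 ≈ -0.18760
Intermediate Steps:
L(s) = 2*s² (L(s) = s*(2*s) = 2*s²)
a/L(50) = -938/(2*50²) = -938/(2*2500) = -938/5000 = -938*1/5000 = -469/2500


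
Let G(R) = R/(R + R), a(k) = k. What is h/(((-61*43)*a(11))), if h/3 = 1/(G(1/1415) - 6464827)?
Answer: 6/373059278009 ≈ 1.6083e-11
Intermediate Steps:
G(R) = ½ (G(R) = R/((2*R)) = R*(1/(2*R)) = ½)
h = -6/12929653 (h = 3/(½ - 6464827) = 3/(-12929653/2) = 3*(-2/12929653) = -6/12929653 ≈ -4.6405e-7)
h/(((-61*43)*a(11))) = -6/(12929653*(-61*43*11)) = -6/(12929653*((-2623*11))) = -6/12929653/(-28853) = -6/12929653*(-1/28853) = 6/373059278009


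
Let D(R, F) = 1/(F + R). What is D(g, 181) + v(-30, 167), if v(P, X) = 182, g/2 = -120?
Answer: 10737/59 ≈ 181.98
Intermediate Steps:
g = -240 (g = 2*(-120) = -240)
D(g, 181) + v(-30, 167) = 1/(181 - 240) + 182 = 1/(-59) + 182 = -1/59 + 182 = 10737/59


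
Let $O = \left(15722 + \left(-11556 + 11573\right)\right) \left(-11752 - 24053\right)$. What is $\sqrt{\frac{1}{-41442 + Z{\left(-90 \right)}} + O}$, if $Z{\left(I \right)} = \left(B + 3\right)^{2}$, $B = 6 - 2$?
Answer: $\frac{8 i \sqrt{15086713615973582}}{41393} \approx 23739.0 i$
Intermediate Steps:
$B = 4$ ($B = 6 - 2 = 4$)
$Z{\left(I \right)} = 49$ ($Z{\left(I \right)} = \left(4 + 3\right)^{2} = 7^{2} = 49$)
$O = -563534895$ ($O = \left(15722 + 17\right) \left(-35805\right) = 15739 \left(-35805\right) = -563534895$)
$\sqrt{\frac{1}{-41442 + Z{\left(-90 \right)}} + O} = \sqrt{\frac{1}{-41442 + 49} - 563534895} = \sqrt{\frac{1}{-41393} - 563534895} = \sqrt{- \frac{1}{41393} - 563534895} = \sqrt{- \frac{23326399908736}{41393}} = \frac{8 i \sqrt{15086713615973582}}{41393}$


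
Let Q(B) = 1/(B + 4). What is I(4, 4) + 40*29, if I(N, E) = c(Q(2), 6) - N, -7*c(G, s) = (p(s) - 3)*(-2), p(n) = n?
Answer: 8098/7 ≈ 1156.9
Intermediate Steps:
Q(B) = 1/(4 + B)
c(G, s) = -6/7 + 2*s/7 (c(G, s) = -(s - 3)*(-2)/7 = -(-3 + s)*(-2)/7 = -(6 - 2*s)/7 = -6/7 + 2*s/7)
I(N, E) = 6/7 - N (I(N, E) = (-6/7 + (2/7)*6) - N = (-6/7 + 12/7) - N = 6/7 - N)
I(4, 4) + 40*29 = (6/7 - 1*4) + 40*29 = (6/7 - 4) + 1160 = -22/7 + 1160 = 8098/7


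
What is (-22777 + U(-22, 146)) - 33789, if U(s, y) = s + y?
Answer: -56442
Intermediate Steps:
(-22777 + U(-22, 146)) - 33789 = (-22777 + (-22 + 146)) - 33789 = (-22777 + 124) - 33789 = -22653 - 33789 = -56442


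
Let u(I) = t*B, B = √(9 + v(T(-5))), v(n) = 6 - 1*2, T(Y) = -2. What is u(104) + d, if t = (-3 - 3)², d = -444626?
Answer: -444626 + 36*√13 ≈ -4.4450e+5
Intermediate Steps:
v(n) = 4 (v(n) = 6 - 2 = 4)
t = 36 (t = (-6)² = 36)
B = √13 (B = √(9 + 4) = √13 ≈ 3.6056)
u(I) = 36*√13
u(104) + d = 36*√13 - 444626 = -444626 + 36*√13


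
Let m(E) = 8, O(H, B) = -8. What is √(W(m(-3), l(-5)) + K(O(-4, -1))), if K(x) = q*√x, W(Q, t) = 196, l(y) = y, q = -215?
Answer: √(196 - 430*I*√2) ≈ 20.432 - 14.882*I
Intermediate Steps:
K(x) = -215*√x
√(W(m(-3), l(-5)) + K(O(-4, -1))) = √(196 - 430*I*√2)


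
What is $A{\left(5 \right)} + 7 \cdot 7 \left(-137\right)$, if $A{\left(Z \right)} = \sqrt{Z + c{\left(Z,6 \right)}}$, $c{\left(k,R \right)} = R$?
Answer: $-6713 + \sqrt{11} \approx -6709.7$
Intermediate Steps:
$A{\left(Z \right)} = \sqrt{6 + Z}$ ($A{\left(Z \right)} = \sqrt{Z + 6} = \sqrt{6 + Z}$)
$A{\left(5 \right)} + 7 \cdot 7 \left(-137\right) = \sqrt{6 + 5} + 7 \cdot 7 \left(-137\right) = \sqrt{11} + 49 \left(-137\right) = \sqrt{11} - 6713 = -6713 + \sqrt{11}$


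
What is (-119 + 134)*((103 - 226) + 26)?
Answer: -1455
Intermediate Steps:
(-119 + 134)*((103 - 226) + 26) = 15*(-123 + 26) = 15*(-97) = -1455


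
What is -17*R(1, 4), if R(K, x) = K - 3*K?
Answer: 34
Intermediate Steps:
R(K, x) = -2*K
-17*R(1, 4) = -(-34) = -17*(-2) = 34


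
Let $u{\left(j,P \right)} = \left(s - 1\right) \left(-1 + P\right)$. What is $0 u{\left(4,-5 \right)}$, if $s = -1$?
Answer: $0$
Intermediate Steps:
$u{\left(j,P \right)} = 2 - 2 P$ ($u{\left(j,P \right)} = \left(-1 - 1\right) \left(-1 + P\right) = - 2 \left(-1 + P\right) = 2 - 2 P$)
$0 u{\left(4,-5 \right)} = 0 \left(2 - -10\right) = 0 \left(2 + 10\right) = 0 \cdot 12 = 0$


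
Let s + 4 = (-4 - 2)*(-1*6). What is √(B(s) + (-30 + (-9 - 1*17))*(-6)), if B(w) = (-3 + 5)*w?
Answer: 20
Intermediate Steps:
s = 32 (s = -4 + (-4 - 2)*(-1*6) = -4 - 6*(-6) = -4 + 36 = 32)
B(w) = 2*w
√(B(s) + (-30 + (-9 - 1*17))*(-6)) = √(2*32 + (-30 + (-9 - 1*17))*(-6)) = √(64 + (-30 + (-9 - 17))*(-6)) = √(64 + (-30 - 26)*(-6)) = √(64 - 56*(-6)) = √(64 + 336) = √400 = 20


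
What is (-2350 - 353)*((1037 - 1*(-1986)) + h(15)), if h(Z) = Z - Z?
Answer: -8171169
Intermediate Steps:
h(Z) = 0
(-2350 - 353)*((1037 - 1*(-1986)) + h(15)) = (-2350 - 353)*((1037 - 1*(-1986)) + 0) = -2703*((1037 + 1986) + 0) = -2703*(3023 + 0) = -2703*3023 = -8171169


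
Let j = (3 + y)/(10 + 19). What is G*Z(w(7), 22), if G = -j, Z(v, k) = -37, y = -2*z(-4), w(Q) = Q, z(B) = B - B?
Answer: 111/29 ≈ 3.8276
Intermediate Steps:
z(B) = 0
y = 0 (y = -2*0 = 0)
j = 3/29 (j = (3 + 0)/(10 + 19) = 3/29 ≈ 0.10345)
G = -3/29 (G = -1*3/29 = -3/29 ≈ -0.10345)
G*Z(w(7), 22) = -3/29*(-37) = 111/29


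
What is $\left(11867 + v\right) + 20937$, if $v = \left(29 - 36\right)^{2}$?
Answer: $32853$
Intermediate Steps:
$v = 49$ ($v = \left(-7\right)^{2} = 49$)
$\left(11867 + v\right) + 20937 = \left(11867 + 49\right) + 20937 = 11916 + 20937 = 32853$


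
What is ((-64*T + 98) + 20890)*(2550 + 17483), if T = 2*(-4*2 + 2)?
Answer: 435837948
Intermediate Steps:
T = -12 (T = 2*(-8 + 2) = 2*(-6) = -12)
((-64*T + 98) + 20890)*(2550 + 17483) = ((-64*(-12) + 98) + 20890)*(2550 + 17483) = ((768 + 98) + 20890)*20033 = (866 + 20890)*20033 = 21756*20033 = 435837948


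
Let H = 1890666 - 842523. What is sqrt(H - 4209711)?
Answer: 4*I*sqrt(197598) ≈ 1778.1*I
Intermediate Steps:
H = 1048143
sqrt(H - 4209711) = sqrt(1048143 - 4209711) = sqrt(-3161568) = 4*I*sqrt(197598)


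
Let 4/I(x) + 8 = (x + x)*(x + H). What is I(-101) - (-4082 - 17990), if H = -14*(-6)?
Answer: 37809338/1713 ≈ 22072.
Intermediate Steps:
H = 84
I(x) = 4/(-8 + 2*x*(84 + x)) (I(x) = 4/(-8 + (x + x)*(x + 84)) = 4/(-8 + (2*x)*(84 + x)) = 4/(-8 + 2*x*(84 + x)))
I(-101) - (-4082 - 17990) = 2/(-4 + (-101)² + 84*(-101)) - (-4082 - 17990) = 2/(-4 + 10201 - 8484) - 1*(-22072) = 2/1713 + 22072 = 37809338/1713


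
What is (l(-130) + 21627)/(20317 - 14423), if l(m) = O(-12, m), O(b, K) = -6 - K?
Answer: 21751/5894 ≈ 3.6904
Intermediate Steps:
l(m) = -6 - m
(l(-130) + 21627)/(20317 - 14423) = ((-6 - 1*(-130)) + 21627)/(20317 - 14423) = ((-6 + 130) + 21627)/5894 = (124 + 21627)*(1/5894) = 21751*(1/5894) = 21751/5894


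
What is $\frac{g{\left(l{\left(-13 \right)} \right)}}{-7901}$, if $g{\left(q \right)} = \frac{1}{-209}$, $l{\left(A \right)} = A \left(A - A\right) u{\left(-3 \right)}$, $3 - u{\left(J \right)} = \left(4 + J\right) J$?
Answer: $\frac{1}{1651309} \approx 6.0558 \cdot 10^{-7}$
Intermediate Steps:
$u{\left(J \right)} = 3 - J \left(4 + J\right)$ ($u{\left(J \right)} = 3 - \left(4 + J\right) J = 3 - J \left(4 + J\right)$)
$l{\left(A \right)} = 0$ ($l{\left(A \right)} = A \left(A - A\right) \left(3 - \left(-3\right)^{2} - -12\right) = A 0 \left(3 - 9 + 12\right) = 0 \left(3 - 9 + 12\right) = 0 \cdot 6 = 0$)
$g{\left(q \right)} = - \frac{1}{209}$
$\frac{g{\left(l{\left(-13 \right)} \right)}}{-7901} = - \frac{1}{209 \left(-7901\right)} = \left(- \frac{1}{209}\right) \left(- \frac{1}{7901}\right) = \frac{1}{1651309}$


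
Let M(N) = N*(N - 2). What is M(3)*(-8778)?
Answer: -26334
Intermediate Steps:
M(N) = N*(-2 + N)
M(3)*(-8778) = (3*(-2 + 3))*(-8778) = (3*1)*(-8778) = 3*(-8778) = -26334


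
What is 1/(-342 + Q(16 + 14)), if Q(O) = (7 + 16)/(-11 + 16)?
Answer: -5/1687 ≈ -0.0029638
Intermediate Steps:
Q(O) = 23/5
1/(-342 + Q(16 + 14)) = 1/(-342 + 23/5) = 1/(-1687/5) = -5/1687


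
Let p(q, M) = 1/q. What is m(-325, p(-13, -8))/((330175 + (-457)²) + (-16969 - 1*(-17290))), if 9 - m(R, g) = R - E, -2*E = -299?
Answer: 967/1078690 ≈ 0.00089646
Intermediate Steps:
E = 299/2 (E = -½*(-299) = 299/2 ≈ 149.50)
m(R, g) = 317/2 - R (m(R, g) = 9 - (R - 1*299/2) = 9 - (R - 299/2) = 9 - (-299/2 + R) = 9 + (299/2 - R) = 317/2 - R)
m(-325, p(-13, -8))/((330175 + (-457)²) + (-16969 - 1*(-17290))) = (317/2 - 1*(-325))/((330175 + (-457)²) + (-16969 - 1*(-17290))) = (317/2 + 325)/((330175 + 208849) + (-16969 + 17290)) = 967/(2*(539024 + 321)) = (967/2)/539345 = (967/2)*(1/539345) = 967/1078690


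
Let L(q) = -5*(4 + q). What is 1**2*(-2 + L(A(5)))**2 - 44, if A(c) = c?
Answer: 2165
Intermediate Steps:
L(q) = -20 - 5*q
1**2*(-2 + L(A(5)))**2 - 44 = 1**2*(-2 + (-20 - 5*5))**2 - 44 = 1*(-2 + (-20 - 25))**2 - 44 = 1*(-2 - 45)**2 - 44 = 1*(-47)**2 - 44 = 1*2209 - 44 = 2209 - 44 = 2165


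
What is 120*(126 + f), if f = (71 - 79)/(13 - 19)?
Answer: 15280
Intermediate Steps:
f = 4/3 (f = -8/(-6) = -8*(-⅙) = 4/3 ≈ 1.3333)
120*(126 + f) = 120*(126 + 4/3) = 120*(382/3) = 15280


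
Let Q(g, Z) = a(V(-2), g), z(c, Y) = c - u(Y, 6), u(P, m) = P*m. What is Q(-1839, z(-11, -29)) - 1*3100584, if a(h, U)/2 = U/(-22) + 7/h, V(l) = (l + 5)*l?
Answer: -102313832/33 ≈ -3.1004e+6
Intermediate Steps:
z(c, Y) = c - 6*Y (z(c, Y) = c - Y*6 = c - 6*Y)
V(l) = l*(5 + l) (V(l) = (5 + l)*l = l*(5 + l))
a(h, U) = 14/h - U/11 (a(h, U) = 2*(U/(-22) + 7/h) = 2*(U*(-1/22) + 7/h) = 2*(-U/22 + 7/h) = 2*(7/h - U/22) = 14/h - U/11)
Q(g, Z) = -7/3 - g/11 (Q(g, Z) = 14/((-2*(5 - 2))) - g/11 = 14/((-2*3)) - g/11 = 14/(-6) - g/11 = 14*(-⅙) - g/11 = -7/3 - g/11)
Q(-1839, z(-11, -29)) - 1*3100584 = (-7/3 - 1/11*(-1839)) - 1*3100584 = (-7/3 + 1839/11) - 3100584 = 5440/33 - 3100584 = -102313832/33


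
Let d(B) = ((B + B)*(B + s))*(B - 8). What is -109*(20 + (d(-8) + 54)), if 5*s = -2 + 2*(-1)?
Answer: 1187446/5 ≈ 2.3749e+5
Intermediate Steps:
s = -⅘ (s = (-2 + 2*(-1))/5 = (-2 - 2)/5 = (⅕)*(-4) = -⅘ ≈ -0.80000)
d(B) = 2*B*(-8 + B)*(-⅘ + B) (d(B) = ((B + B)*(B - ⅘))*(B - 8) = ((2*B)*(-⅘ + B))*(-8 + B) = (2*B*(-⅘ + B))*(-8 + B) = 2*B*(-8 + B)*(-⅘ + B))
-109*(20 + (d(-8) + 54)) = -109*(20 + ((⅖)*(-8)*(32 - 44*(-8) + 5*(-8)²) + 54)) = -109*(20 + ((⅖)*(-8)*(32 + 352 + 5*64) + 54)) = -109*(20 + ((⅖)*(-8)*(32 + 352 + 320) + 54)) = -109*(20 + ((⅖)*(-8)*704 + 54)) = -109*(20 + (-11264/5 + 54)) = -109*(20 - 10994/5) = -109*(-10894/5) = 1187446/5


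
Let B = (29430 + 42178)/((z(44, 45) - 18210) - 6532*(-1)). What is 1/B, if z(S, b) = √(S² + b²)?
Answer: -5839/35804 + √3961/71608 ≈ -0.16220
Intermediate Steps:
B = 71608/(-11678 + √3961) (B = (29430 + 42178)/((√(44² + 45²) - 18210) - 6532*(-1)) = 71608/((√(1936 + 2025) - 18210) + 6532) = 71608/((√3961 - 18210) + 6532) = 71608/((-18210 + √3961) + 6532) = 71608/(-11678 + √3961) ≈ -6.1651)
1/B = 1/(-836238224/136371723 - 71608*√3961/136371723)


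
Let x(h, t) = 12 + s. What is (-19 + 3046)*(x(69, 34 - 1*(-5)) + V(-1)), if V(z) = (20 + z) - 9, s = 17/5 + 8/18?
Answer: 1173467/15 ≈ 78231.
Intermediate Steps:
s = 173/45 (s = 17*(⅕) + 8*(1/18) = 17/5 + 4/9 = 173/45 ≈ 3.8444)
x(h, t) = 713/45 (x(h, t) = 12 + 173/45 = 713/45)
V(z) = 11 + z
(-19 + 3046)*(x(69, 34 - 1*(-5)) + V(-1)) = (-19 + 3046)*(713/45 + (11 - 1)) = 3027*(713/45 + 10) = 3027*(1163/45) = 1173467/15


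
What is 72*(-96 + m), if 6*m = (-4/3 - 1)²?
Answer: -20540/3 ≈ -6846.7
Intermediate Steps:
m = 49/54 (m = (-4/3 - 1)²/6 = (-7/3)²/6 = (⅙)*(49/9) = 49/54 ≈ 0.90741)
72*(-96 + m) = 72*(-96 + 49/54) = 72*(-5135/54) = -20540/3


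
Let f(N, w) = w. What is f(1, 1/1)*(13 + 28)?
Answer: 41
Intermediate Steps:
f(1, 1/1)*(13 + 28) = (1/1)*(13 + 28) = (1*1)*41 = 1*41 = 41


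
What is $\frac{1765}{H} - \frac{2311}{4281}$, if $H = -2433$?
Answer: $- \frac{1464292}{1157297} \approx -1.2653$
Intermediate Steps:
$\frac{1765}{H} - \frac{2311}{4281} = \frac{1765}{-2433} - \frac{2311}{4281} = 1765 \left(- \frac{1}{2433}\right) - \frac{2311}{4281} = - \frac{1765}{2433} - \frac{2311}{4281} = - \frac{1464292}{1157297}$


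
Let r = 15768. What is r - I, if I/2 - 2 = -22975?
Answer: 61714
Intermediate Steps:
I = -45946 (I = 4 + 2*(-22975) = 4 - 45950 = -45946)
r - I = 15768 - 1*(-45946) = 15768 + 45946 = 61714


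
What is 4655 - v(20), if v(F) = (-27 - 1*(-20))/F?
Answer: 93107/20 ≈ 4655.4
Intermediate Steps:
v(F) = -7/F (v(F) = (-27 + 20)/F = -7/F)
4655 - v(20) = 4655 - (-7)/20 = 4655 - 1*(-7/20) = 4655 + 7/20 = 93107/20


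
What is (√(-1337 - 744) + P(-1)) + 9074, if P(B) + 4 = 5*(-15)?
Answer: 8995 + I*√2081 ≈ 8995.0 + 45.618*I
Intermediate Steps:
P(B) = -79 (P(B) = -4 + 5*(-15) = -4 - 75 = -79)
(√(-1337 - 744) + P(-1)) + 9074 = (√(-1337 - 744) - 79) + 9074 = (√(-2081) - 79) + 9074 = (I*√2081 - 79) + 9074 = (-79 + I*√2081) + 9074 = 8995 + I*√2081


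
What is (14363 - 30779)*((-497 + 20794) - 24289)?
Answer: 65532672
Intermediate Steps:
(14363 - 30779)*((-497 + 20794) - 24289) = -16416*(20297 - 24289) = -16416*(-3992) = 65532672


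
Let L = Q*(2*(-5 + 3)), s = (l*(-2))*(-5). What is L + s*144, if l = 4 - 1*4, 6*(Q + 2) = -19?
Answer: 62/3 ≈ 20.667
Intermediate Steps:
Q = -31/6 (Q = -2 + (1/6)*(-19) = -2 - 19/6 = -31/6 ≈ -5.1667)
l = 0 (l = 4 - 4 = 0)
s = 0 (s = (0*(-2))*(-5) = 0*(-5) = 0)
L = 62/3 (L = -31*(-5 + 3)/3 = -31*(-2)/3 = -31/6*(-4) = 62/3 ≈ 20.667)
L + s*144 = 62/3 + 0*144 = 62/3 + 0 = 62/3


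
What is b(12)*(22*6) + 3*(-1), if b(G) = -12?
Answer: -1587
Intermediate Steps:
b(12)*(22*6) + 3*(-1) = -264*6 + 3*(-1) = -12*132 - 3 = -1584 - 3 = -1587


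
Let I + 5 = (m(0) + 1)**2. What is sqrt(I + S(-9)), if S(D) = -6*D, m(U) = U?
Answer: 5*sqrt(2) ≈ 7.0711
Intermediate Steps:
I = -4 (I = -5 + (0 + 1)**2 = -5 + 1**2 = -5 + 1 = -4)
sqrt(I + S(-9)) = sqrt(-4 - 6*(-9)) = sqrt(-4 + 54) = sqrt(50) = 5*sqrt(2)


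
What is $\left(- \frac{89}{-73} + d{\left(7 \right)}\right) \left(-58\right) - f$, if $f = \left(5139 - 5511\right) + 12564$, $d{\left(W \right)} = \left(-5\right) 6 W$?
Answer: $- \frac{6038}{73} \approx -82.712$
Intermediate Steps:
$d{\left(W \right)} = - 30 W$
$f = 12192$ ($f = -372 + 12564 = 12192$)
$\left(- \frac{89}{-73} + d{\left(7 \right)}\right) \left(-58\right) - f = \left(- \frac{89}{-73} - 210\right) \left(-58\right) - 12192 = \left(\left(-89\right) \left(- \frac{1}{73}\right) - 210\right) \left(-58\right) - 12192 = \left(\frac{89}{73} - 210\right) \left(-58\right) - 12192 = \left(- \frac{15241}{73}\right) \left(-58\right) - 12192 = \frac{883978}{73} - 12192 = - \frac{6038}{73}$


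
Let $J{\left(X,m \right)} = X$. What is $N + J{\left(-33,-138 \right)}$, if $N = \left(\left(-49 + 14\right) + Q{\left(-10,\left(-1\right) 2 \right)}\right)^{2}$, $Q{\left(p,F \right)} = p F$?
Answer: $192$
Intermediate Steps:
$Q{\left(p,F \right)} = F p$
$N = 225$ ($N = \left(\left(-49 + 14\right) + \left(-1\right) 2 \left(-10\right)\right)^{2} = \left(-35 - -20\right)^{2} = \left(-35 + 20\right)^{2} = \left(-15\right)^{2} = 225$)
$N + J{\left(-33,-138 \right)} = 225 - 33 = 192$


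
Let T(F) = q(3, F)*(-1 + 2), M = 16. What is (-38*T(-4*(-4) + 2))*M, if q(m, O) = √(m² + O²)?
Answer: -1824*√37 ≈ -11095.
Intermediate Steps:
q(m, O) = √(O² + m²)
T(F) = √(9 + F²) (T(F) = √(F² + 3²)*(-1 + 2) = √(F² + 9)*1 = √(9 + F²)*1 = √(9 + F²))
(-38*T(-4*(-4) + 2))*M = -38*√(9 + (-4*(-4) + 2)²)*16 = -38*√(9 + (16 + 2)²)*16 = -38*√(9 + 18²)*16 = -38*√(9 + 324)*16 = -114*√37*16 = -1824*√37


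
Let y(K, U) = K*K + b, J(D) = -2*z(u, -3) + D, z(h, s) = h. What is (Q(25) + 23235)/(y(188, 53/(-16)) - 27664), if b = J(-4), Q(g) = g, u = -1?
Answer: 11630/3839 ≈ 3.0294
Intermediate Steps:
J(D) = 2 + D (J(D) = -2*(-1) + D = 2 + D)
b = -2 (b = 2 - 4 = -2)
y(K, U) = -2 + K² (y(K, U) = K*K - 2 = K² - 2 = -2 + K²)
(Q(25) + 23235)/(y(188, 53/(-16)) - 27664) = (25 + 23235)/((-2 + 188²) - 27664) = 23260/((-2 + 35344) - 27664) = 23260/(35342 - 27664) = 23260/7678 = 23260*(1/7678) = 11630/3839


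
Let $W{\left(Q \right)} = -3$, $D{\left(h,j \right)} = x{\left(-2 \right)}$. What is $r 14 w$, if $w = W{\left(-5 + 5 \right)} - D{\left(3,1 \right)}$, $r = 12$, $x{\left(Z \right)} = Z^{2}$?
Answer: $-1176$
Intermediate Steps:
$D{\left(h,j \right)} = 4$ ($D{\left(h,j \right)} = \left(-2\right)^{2} = 4$)
$w = -7$ ($w = -3 - 4 = -7$)
$r 14 w = 12 \cdot 14 \left(-7\right) = 168 \left(-7\right) = -1176$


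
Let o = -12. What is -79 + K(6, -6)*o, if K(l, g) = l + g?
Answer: -79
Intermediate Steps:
K(l, g) = g + l
-79 + K(6, -6)*o = -79 + (-6 + 6)*(-12) = -79 + 0*(-12) = -79 + 0 = -79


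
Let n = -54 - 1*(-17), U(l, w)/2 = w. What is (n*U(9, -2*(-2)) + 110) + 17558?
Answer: 17372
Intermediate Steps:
U(l, w) = 2*w
n = -37 (n = -54 + 17 = -37)
(n*U(9, -2*(-2)) + 110) + 17558 = (-74*(-2*(-2)) + 110) + 17558 = (-74*4 + 110) + 17558 = (-37*8 + 110) + 17558 = (-296 + 110) + 17558 = -186 + 17558 = 17372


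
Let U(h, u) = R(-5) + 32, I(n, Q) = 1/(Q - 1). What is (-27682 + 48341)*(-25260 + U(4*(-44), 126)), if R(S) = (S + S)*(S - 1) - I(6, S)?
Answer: -3119653613/6 ≈ -5.1994e+8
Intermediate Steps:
I(n, Q) = 1/(-1 + Q)
R(S) = -1/(-1 + S) + 2*S*(-1 + S) (R(S) = (S + S)*(S - 1) - 1/(-1 + S) = (2*S)*(-1 + S) - 1/(-1 + S) = 2*S*(-1 + S) - 1/(-1 + S) = -1/(-1 + S) + 2*S*(-1 + S))
U(h, u) = 553/6 (U(h, u) = (-1 + 2*(-5)*(-1 - 5)**2)/(-1 - 5) + 32 = (-1 + 2*(-5)*(-6)**2)/(-6) + 32 = -(-1 + 2*(-5)*36)/6 + 32 = -(-1 - 360)/6 + 32 = -1/6*(-361) + 32 = 361/6 + 32 = 553/6)
(-27682 + 48341)*(-25260 + U(4*(-44), 126)) = (-27682 + 48341)*(-25260 + 553/6) = 20659*(-151007/6) = -3119653613/6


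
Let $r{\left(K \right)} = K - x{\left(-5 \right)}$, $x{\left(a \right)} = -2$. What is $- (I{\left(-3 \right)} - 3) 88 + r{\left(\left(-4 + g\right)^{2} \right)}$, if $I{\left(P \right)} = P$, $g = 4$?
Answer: $530$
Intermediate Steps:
$r{\left(K \right)} = 2 + K$ ($r{\left(K \right)} = K - -2 = K + 2 = 2 + K$)
$- (I{\left(-3 \right)} - 3) 88 + r{\left(\left(-4 + g\right)^{2} \right)} = - (-3 - 3) 88 + \left(2 + \left(-4 + 4\right)^{2}\right) = \left(-1\right) \left(-6\right) 88 + \left(2 + 0^{2}\right) = 6 \cdot 88 + \left(2 + 0\right) = 528 + 2 = 530$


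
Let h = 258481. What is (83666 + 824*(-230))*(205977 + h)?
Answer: -49164737132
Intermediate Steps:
(83666 + 824*(-230))*(205977 + h) = (83666 + 824*(-230))*(205977 + 258481) = (83666 - 189520)*464458 = -105854*464458 = -49164737132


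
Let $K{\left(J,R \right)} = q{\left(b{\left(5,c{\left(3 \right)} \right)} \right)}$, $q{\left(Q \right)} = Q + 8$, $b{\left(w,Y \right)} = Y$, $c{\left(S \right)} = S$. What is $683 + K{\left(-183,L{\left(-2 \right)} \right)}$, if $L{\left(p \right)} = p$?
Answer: $694$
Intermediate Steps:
$q{\left(Q \right)} = 8 + Q$
$K{\left(J,R \right)} = 11$ ($K{\left(J,R \right)} = 8 + 3 = 11$)
$683 + K{\left(-183,L{\left(-2 \right)} \right)} = 683 + 11 = 694$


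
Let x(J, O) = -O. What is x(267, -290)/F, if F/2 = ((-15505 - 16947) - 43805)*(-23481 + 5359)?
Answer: 145/1381929354 ≈ 1.0493e-7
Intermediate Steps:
F = 2763858708 (F = 2*(((-15505 - 16947) - 43805)*(-23481 + 5359)) = 2*((-32452 - 43805)*(-18122)) = 2*(-76257*(-18122)) = 2*1381929354 = 2763858708)
x(267, -290)/F = -1*(-290)/2763858708 = 290*(1/2763858708) = 145/1381929354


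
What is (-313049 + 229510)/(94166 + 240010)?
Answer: -83539/334176 ≈ -0.24998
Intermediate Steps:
(-313049 + 229510)/(94166 + 240010) = -83539/334176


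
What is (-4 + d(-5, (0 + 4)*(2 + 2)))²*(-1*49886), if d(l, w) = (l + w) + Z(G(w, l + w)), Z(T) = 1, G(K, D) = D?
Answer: -3192704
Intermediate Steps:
d(l, w) = 1 + l + w (d(l, w) = (l + w) + 1 = 1 + l + w)
(-4 + d(-5, (0 + 4)*(2 + 2)))²*(-1*49886) = (-4 + (1 - 5 + (0 + 4)*(2 + 2)))²*(-1*49886) = (-4 + (1 - 5 + 4*4))²*(-49886) = (-4 + (1 - 5 + 16))²*(-49886) = (-4 + 12)²*(-49886) = 8²*(-49886) = 64*(-49886) = -3192704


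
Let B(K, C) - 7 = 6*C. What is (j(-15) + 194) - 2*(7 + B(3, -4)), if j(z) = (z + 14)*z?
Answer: 229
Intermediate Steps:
B(K, C) = 7 + 6*C
j(z) = z*(14 + z) (j(z) = (14 + z)*z = z*(14 + z))
(j(-15) + 194) - 2*(7 + B(3, -4)) = (-15*(14 - 15) + 194) - 2*(7 + (7 + 6*(-4))) = (-15*(-1) + 194) - 2*(7 + (7 - 24)) = (15 + 194) - 2*(7 - 17) = 209 - 2*(-10) = 209 - 1*(-20) = 209 + 20 = 229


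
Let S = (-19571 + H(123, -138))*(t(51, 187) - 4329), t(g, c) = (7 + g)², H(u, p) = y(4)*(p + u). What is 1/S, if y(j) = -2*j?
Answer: 1/18770215 ≈ 5.3276e-8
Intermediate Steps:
H(u, p) = -8*p - 8*u (H(u, p) = (-2*4)*(p + u) = -8*(p + u) = -8*p - 8*u)
S = 18770215 (S = (-19571 + (-8*(-138) - 8*123))*((7 + 51)² - 4329) = (-19571 + (1104 - 984))*(58² - 4329) = (-19571 + 120)*(3364 - 4329) = -19451*(-965) = 18770215)
1/S = 1/18770215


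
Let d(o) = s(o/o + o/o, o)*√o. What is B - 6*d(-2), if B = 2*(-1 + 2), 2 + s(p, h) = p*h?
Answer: 2 + 36*I*√2 ≈ 2.0 + 50.912*I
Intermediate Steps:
s(p, h) = -2 + h*p (s(p, h) = -2 + p*h = -2 + h*p)
d(o) = √o*(-2 + 2*o) (d(o) = (-2 + o*(o/o + o/o))*√o = (-2 + o*(1 + 1))*√o = (-2 + o*2)*√o = (-2 + 2*o)*√o = √o*(-2 + 2*o))
B = 2 (B = 2*1 = 2)
B - 6*d(-2) = 2 - 12*√(-2)*(-1 - 2) = 2 - 12*I*√2*(-3) = 2 - (-36)*I*√2 = 2 + 36*I*√2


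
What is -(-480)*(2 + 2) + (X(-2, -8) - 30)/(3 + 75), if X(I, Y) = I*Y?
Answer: 74873/39 ≈ 1919.8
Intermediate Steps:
-(-480)*(2 + 2) + (X(-2, -8) - 30)/(3 + 75) = -(-480)*(2 + 2) + (-2*(-8) - 30)/(3 + 75) = -(-480)*4 + (16 - 30)/78 = -80*(-24) - 14*1/78 = 1920 - 7/39 = 74873/39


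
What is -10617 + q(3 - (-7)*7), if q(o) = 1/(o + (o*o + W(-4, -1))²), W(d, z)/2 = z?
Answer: -77513188151/7300856 ≈ -10617.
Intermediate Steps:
W(d, z) = 2*z
q(o) = 1/(o + (-2 + o²)²) (q(o) = 1/(o + (o*o + 2*(-1))²) = 1/(o + (o² - 2)²) = 1/(o + (-2 + o²)²))
-10617 + q(3 - (-7)*7) = -10617 + 1/((3 - (-7)*7) + (-2 + (3 - (-7)*7)²)²) = -10617 + 1/((3 - 7*(-7)) + (-2 + (3 - 7*(-7))²)²) = -10617 + 1/((3 + 49) + (-2 + (3 + 49)²)²) = -10617 + 1/(52 + (-2 + 52²)²) = -10617 + 1/(52 + (-2 + 2704)²) = -10617 + 1/(52 + 2702²) = -10617 + 1/(52 + 7300804) = -10617 + 1/7300856 = -77513188151/7300856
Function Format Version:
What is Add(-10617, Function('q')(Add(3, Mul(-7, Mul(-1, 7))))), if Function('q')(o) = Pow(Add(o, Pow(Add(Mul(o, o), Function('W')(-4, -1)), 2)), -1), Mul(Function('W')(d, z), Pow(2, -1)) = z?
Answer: Rational(-77513188151, 7300856) ≈ -10617.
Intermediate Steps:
Function('W')(d, z) = Mul(2, z)
Function('q')(o) = Pow(Add(o, Pow(Add(-2, Pow(o, 2)), 2)), -1) (Function('q')(o) = Pow(Add(o, Pow(Add(Mul(o, o), Mul(2, -1)), 2)), -1) = Pow(Add(o, Pow(Add(Pow(o, 2), -2), 2)), -1) = Pow(Add(o, Pow(Add(-2, Pow(o, 2)), 2)), -1))
Add(-10617, Function('q')(Add(3, Mul(-7, Mul(-1, 7))))) = Add(-10617, Pow(Add(Add(3, Mul(-7, Mul(-1, 7))), Pow(Add(-2, Pow(Add(3, Mul(-7, Mul(-1, 7))), 2)), 2)), -1)) = Add(-10617, Pow(Add(Add(3, Mul(-7, -7)), Pow(Add(-2, Pow(Add(3, Mul(-7, -7)), 2)), 2)), -1)) = Add(-10617, Pow(Add(Add(3, 49), Pow(Add(-2, Pow(Add(3, 49), 2)), 2)), -1)) = Add(-10617, Pow(Add(52, Pow(Add(-2, Pow(52, 2)), 2)), -1)) = Add(-10617, Pow(Add(52, Pow(Add(-2, 2704), 2)), -1)) = Add(-10617, Pow(Add(52, Pow(2702, 2)), -1)) = Add(-10617, Pow(Add(52, 7300804), -1)) = Add(-10617, Pow(7300856, -1)) = Add(-10617, Rational(1, 7300856)) = Rational(-77513188151, 7300856)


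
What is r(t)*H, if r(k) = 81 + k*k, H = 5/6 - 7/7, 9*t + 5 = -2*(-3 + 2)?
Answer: -365/27 ≈ -13.519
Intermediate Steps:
t = -⅓ (t = -5/9 + (-2*(-3 + 2))/9 = -5/9 + (-2*(-1))/9 = -5/9 + (⅑)*2 = -5/9 + 2/9 = -⅓ ≈ -0.33333)
H = -⅙ (H = 5*(⅙) - 7*⅐ = ⅚ - 1 = -⅙ ≈ -0.16667)
r(k) = 81 + k²
r(t)*H = (81 + (-⅓)²)*(-⅙) = (81 + ⅑)*(-⅙) = (730/9)*(-⅙) = -365/27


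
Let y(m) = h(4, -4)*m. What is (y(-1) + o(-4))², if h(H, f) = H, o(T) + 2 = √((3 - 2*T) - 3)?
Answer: 44 - 24*√2 ≈ 10.059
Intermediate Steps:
o(T) = -2 + √2*√(-T) (o(T) = -2 + √((3 - 2*T) - 3) = -2 + √(-2*T) = -2 + √2*√(-T))
y(m) = 4*m
(y(-1) + o(-4))² = (4*(-1) + (-2 + √2*√(-1*(-4))))² = (-4 + (-2 + √2*√4))² = (-4 + (-2 + √2*2))² = (-4 + (-2 + 2*√2))² = (-6 + 2*√2)²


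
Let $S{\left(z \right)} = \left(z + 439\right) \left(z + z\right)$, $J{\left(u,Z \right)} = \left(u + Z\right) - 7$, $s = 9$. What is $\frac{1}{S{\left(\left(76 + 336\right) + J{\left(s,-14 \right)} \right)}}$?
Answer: $\frac{1}{671200} \approx 1.4899 \cdot 10^{-6}$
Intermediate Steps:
$J{\left(u,Z \right)} = -7 + Z + u$ ($J{\left(u,Z \right)} = \left(Z + u\right) - 7 = -7 + Z + u$)
$S{\left(z \right)} = 2 z \left(439 + z\right)$ ($S{\left(z \right)} = \left(439 + z\right) 2 z = 2 z \left(439 + z\right)$)
$\frac{1}{S{\left(\left(76 + 336\right) + J{\left(s,-14 \right)} \right)}} = \frac{1}{2 \left(\left(76 + 336\right) - 12\right) \left(439 + \left(\left(76 + 336\right) - 12\right)\right)} = \frac{1}{2 \left(412 - 12\right) \left(439 + \left(412 - 12\right)\right)} = \frac{1}{2 \cdot 400 \left(439 + 400\right)} = \frac{1}{2 \cdot 400 \cdot 839} = \frac{1}{671200}$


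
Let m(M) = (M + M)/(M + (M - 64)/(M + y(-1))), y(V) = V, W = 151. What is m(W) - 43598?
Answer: -330414142/7579 ≈ -43596.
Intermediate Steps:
m(M) = 2*M/(M + (-64 + M)/(-1 + M)) (m(M) = (M + M)/(M + (M - 64)/(M - 1)) = (2*M)/(M + (-64 + M)/(-1 + M)) = 2*M/(M + (-64 + M)/(-1 + M)))
m(W) - 43598 = 2*151*(-1 + 151)/(-64 + 151²) - 43598 = 2*151*150/(-64 + 22801) - 43598 = 2*151*150/22737 - 43598 = 2*151*(1/22737)*150 - 43598 = 15100/7579 - 43598 = -330414142/7579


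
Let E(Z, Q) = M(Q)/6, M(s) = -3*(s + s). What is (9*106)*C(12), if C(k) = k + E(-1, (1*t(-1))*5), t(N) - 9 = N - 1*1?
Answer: -21942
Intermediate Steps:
M(s) = -6*s
t(N) = 8 + N (t(N) = 9 + (N - 1*1) = 9 + (N - 1) = 9 + (-1 + N) = 8 + N)
E(Z, Q) = -Q (E(Z, Q) = -6*Q/6 = -6*Q*(⅙) = -Q)
C(k) = -35 + k (C(k) = k - 1*(8 - 1)*5 = k - 1*7*5 = k - 7*5 = k - 1*35 = k - 35 = -35 + k)
(9*106)*C(12) = (9*106)*(-35 + 12) = 954*(-23) = -21942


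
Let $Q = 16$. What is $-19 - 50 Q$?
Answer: $-819$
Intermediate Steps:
$-19 - 50 Q = -19 - 800 = -819$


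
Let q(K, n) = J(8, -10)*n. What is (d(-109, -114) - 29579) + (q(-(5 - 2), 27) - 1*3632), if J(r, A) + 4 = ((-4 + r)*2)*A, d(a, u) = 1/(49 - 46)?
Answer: -106436/3 ≈ -35479.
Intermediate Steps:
d(a, u) = ⅓ (d(a, u) = 1/3 = ⅓)
J(r, A) = -4 + A*(-8 + 2*r) (J(r, A) = -4 + ((-4 + r)*2)*A = -4 + (-8 + 2*r)*A = -4 + A*(-8 + 2*r))
q(K, n) = -84*n (q(K, n) = (-4 - 8*(-10) + 2*(-10)*8)*n = (-4 + 80 - 160)*n = -84*n)
(d(-109, -114) - 29579) + (q(-(5 - 2), 27) - 1*3632) = (⅓ - 29579) + (-84*27 - 1*3632) = -88736/3 + (-2268 - 3632) = -88736/3 - 5900 = -106436/3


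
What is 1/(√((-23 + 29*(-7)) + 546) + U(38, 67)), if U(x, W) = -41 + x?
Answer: 3/311 + 8*√5/311 ≈ 0.067166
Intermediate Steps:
1/(√((-23 + 29*(-7)) + 546) + U(38, 67)) = 1/(√((-23 + 29*(-7)) + 546) + (-41 + 38)) = 1/(√((-23 - 203) + 546) - 3) = 1/(√(-226 + 546) - 3) = 1/(√320 - 3) = 1/(8*√5 - 3) = 1/(-3 + 8*√5)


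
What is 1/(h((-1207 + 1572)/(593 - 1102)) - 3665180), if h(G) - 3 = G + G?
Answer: -509/1865575823 ≈ -2.7284e-7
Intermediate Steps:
h(G) = 3 + 2*G (h(G) = 3 + (G + G) = 3 + 2*G)
1/(h((-1207 + 1572)/(593 - 1102)) - 3665180) = 1/((3 + 2*((-1207 + 1572)/(593 - 1102))) - 3665180) = 1/((3 + 2*(365/(-509))) - 3665180) = 1/((3 + 2*(365*(-1/509))) - 3665180) = 1/((3 + 2*(-365/509)) - 3665180) = 1/((3 - 730/509) - 3665180) = 1/(797/509 - 3665180) = 1/(-1865575823/509) = -509/1865575823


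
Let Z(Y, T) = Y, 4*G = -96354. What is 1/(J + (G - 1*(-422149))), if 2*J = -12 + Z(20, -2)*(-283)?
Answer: 2/790449 ≈ 2.5302e-6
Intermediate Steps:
G = -48177/2 (G = (1/4)*(-96354) = -48177/2 ≈ -24089.)
J = -2836 (J = (-12 + 20*(-283))/2 = (-12 - 5660)/2 = (1/2)*(-5672) = -2836)
1/(J + (G - 1*(-422149))) = 1/(-2836 + (-48177/2 - 1*(-422149))) = 1/(-2836 + (-48177/2 + 422149)) = 1/(-2836 + 796121/2) = 1/(790449/2) = 2/790449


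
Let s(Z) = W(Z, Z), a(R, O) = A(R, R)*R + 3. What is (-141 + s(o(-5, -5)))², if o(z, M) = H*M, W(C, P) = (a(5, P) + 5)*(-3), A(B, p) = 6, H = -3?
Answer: 65025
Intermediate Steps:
a(R, O) = 3 + 6*R (a(R, O) = 6*R + 3 = 3 + 6*R)
W(C, P) = -114 (W(C, P) = ((3 + 6*5) + 5)*(-3) = ((3 + 30) + 5)*(-3) = (33 + 5)*(-3) = 38*(-3) = -114)
o(z, M) = -3*M
s(Z) = -114
(-141 + s(o(-5, -5)))² = (-141 - 114)² = (-255)² = 65025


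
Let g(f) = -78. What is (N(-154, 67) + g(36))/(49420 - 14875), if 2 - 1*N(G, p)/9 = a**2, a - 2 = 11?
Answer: -527/11515 ≈ -0.045766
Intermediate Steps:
a = 13 (a = 2 + 11 = 13)
N(G, p) = -1503 (N(G, p) = 18 - 9*13**2 = 18 - 9*169 = 18 - 1521 = -1503)
(N(-154, 67) + g(36))/(49420 - 14875) = (-1503 - 78)/(49420 - 14875) = -1581/34545 = -1581*1/34545 = -527/11515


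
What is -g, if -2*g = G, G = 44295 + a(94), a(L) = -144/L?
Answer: 2081793/94 ≈ 22147.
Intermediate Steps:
G = 2081793/47 (G = 44295 - 144/94 = 44295 - 144*1/94 = 44295 - 72/47 = 2081793/47 ≈ 44293.)
g = -2081793/94 (g = -½*2081793/47 = -2081793/94 ≈ -22147.)
-g = -1*(-2081793/94) = 2081793/94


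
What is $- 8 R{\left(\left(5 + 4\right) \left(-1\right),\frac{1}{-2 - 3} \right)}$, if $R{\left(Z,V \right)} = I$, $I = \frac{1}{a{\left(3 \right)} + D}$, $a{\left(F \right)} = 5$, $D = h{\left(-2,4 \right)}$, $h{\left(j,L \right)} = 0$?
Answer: $- \frac{8}{5} \approx -1.6$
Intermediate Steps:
$D = 0$
$I = \frac{1}{5}$ ($I = \frac{1}{5 + 0} = \frac{1}{5} \approx 0.2$)
$R{\left(Z,V \right)} = \frac{1}{5}$
$- 8 R{\left(\left(5 + 4\right) \left(-1\right),\frac{1}{-2 - 3} \right)} = \left(-8\right) \frac{1}{5} = - \frac{8}{5}$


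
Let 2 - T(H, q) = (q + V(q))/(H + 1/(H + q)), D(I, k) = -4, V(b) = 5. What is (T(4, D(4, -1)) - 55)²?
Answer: 2809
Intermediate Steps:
T(H, q) = 2 - (5 + q)/(H + 1/(H + q)) (T(H, q) = 2 - (q + 5)/(H + 1/(H + q)) = 2 - (5 + q)/(H + 1/(H + q)))
(T(4, D(4, -1)) - 55)² = ((2 - 1*(-4)² - 5*4 - 5*(-4) + 2*4² + 4*(-4))/(1 + 4² + 4*(-4)) - 55)² = ((2 - 1*16 - 20 + 20 + 2*16 - 16)/(1 + 16 - 16) - 55)² = ((2 - 16 - 20 + 20 + 32 - 16)/1 - 55)² = (1*2 - 55)² = (2 - 55)² = (-53)² = 2809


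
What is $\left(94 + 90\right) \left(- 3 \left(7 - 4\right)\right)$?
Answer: $-1656$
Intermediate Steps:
$\left(94 + 90\right) \left(- 3 \left(7 - 4\right)\right) = 184 \left(\left(-3\right) 3\right) = 184 \left(-9\right) = -1656$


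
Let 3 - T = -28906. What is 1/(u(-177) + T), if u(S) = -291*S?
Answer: 1/80416 ≈ 1.2435e-5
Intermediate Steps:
T = 28909 (T = 3 - 1*(-28906) = 3 + 28906 = 28909)
1/(u(-177) + T) = 1/(-291*(-177) + 28909) = 1/(51507 + 28909) = 1/80416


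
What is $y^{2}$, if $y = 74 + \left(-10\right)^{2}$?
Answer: $30276$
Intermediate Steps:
$y = 174$ ($y = 74 + 100 = 174$)
$y^{2} = 174^{2} = 30276$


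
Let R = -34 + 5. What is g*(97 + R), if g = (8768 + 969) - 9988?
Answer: -17068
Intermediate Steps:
R = -29
g = -251 (g = 9737 - 9988 = -251)
g*(97 + R) = -251*(97 - 29) = -251*68 = -17068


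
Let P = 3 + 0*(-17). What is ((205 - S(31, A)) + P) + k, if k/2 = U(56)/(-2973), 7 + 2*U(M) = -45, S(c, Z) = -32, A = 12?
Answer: 713572/2973 ≈ 240.02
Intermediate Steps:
U(M) = -26 (U(M) = -7/2 + (½)*(-45) = -7/2 - 45/2 = -26)
P = 3 (P = 3 + 0 = 3)
k = 52/2973 (k = 2*(-26/(-2973)) = 2*(-26*(-1/2973)) = 2*(26/2973) = 52/2973 ≈ 0.017491)
((205 - S(31, A)) + P) + k = ((205 - 1*(-32)) + 3) + 52/2973 = ((205 + 32) + 3) + 52/2973 = (237 + 3) + 52/2973 = 240 + 52/2973 = 713572/2973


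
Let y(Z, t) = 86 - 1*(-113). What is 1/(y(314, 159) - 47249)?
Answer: -1/47050 ≈ -2.1254e-5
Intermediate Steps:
y(Z, t) = 199 (y(Z, t) = 86 + 113 = 199)
1/(y(314, 159) - 47249) = 1/(199 - 47249) = 1/(-47050) = -1/47050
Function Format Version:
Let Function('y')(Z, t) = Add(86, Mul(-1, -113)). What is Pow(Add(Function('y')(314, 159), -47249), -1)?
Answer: Rational(-1, 47050) ≈ -2.1254e-5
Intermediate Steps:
Function('y')(Z, t) = 199 (Function('y')(Z, t) = Add(86, 113) = 199)
Pow(Add(Function('y')(314, 159), -47249), -1) = Pow(Add(199, -47249), -1) = Pow(-47050, -1) = Rational(-1, 47050)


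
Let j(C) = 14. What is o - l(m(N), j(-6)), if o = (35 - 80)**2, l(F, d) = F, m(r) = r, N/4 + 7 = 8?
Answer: 2021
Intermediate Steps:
N = 4 (N = -28 + 4*8 = -28 + 32 = 4)
o = 2025 (o = (-45)**2 = 2025)
o - l(m(N), j(-6)) = 2025 - 1*4 = 2025 - 4 = 2021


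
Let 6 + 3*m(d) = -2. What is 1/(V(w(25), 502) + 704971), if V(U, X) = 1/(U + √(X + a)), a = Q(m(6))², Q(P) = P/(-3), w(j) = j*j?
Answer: 11138506224277/7852323889279359445 + 9*√40726/15704647778558718890 ≈ 1.4185e-6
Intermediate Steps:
m(d) = -8/3 (m(d) = -2 + (⅓)*(-2) = -2 - ⅔ = -8/3)
w(j) = j²
Q(P) = -P/3 (Q(P) = P*(-⅓) = -P/3)
a = 64/81 (a = (-⅓*(-8/3))² = (8/9)² = 64/81 ≈ 0.79012)
V(U, X) = 1/(U + √(64/81 + X)) (V(U, X) = 1/(U + √(X + 64/81)) = 1/(U + √(64/81 + X)))
1/(V(w(25), 502) + 704971) = 1/(9/(√(64 + 81*502) + 9*25²) + 704971) = 1/(9/(√(64 + 40662) + 9*625) + 704971) = 1/(9/(√40726 + 5625) + 704971) = 1/(9/(5625 + √40726) + 704971) = 1/(704971 + 9/(5625 + √40726))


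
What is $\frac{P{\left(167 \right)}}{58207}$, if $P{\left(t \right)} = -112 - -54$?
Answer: $- \frac{58}{58207} \approx -0.00099644$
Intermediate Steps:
$P{\left(t \right)} = -58$ ($P{\left(t \right)} = -112 + 54 = -58$)
$\frac{P{\left(167 \right)}}{58207} = - \frac{58}{58207}$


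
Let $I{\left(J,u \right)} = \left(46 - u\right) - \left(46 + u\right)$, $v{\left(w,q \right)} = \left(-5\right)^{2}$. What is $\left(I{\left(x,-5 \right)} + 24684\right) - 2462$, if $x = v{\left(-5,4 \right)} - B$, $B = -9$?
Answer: $22232$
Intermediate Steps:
$v{\left(w,q \right)} = 25$
$x = 34$ ($x = 25 - -9 = 25 + 9 = 34$)
$I{\left(J,u \right)} = - 2 u$
$\left(I{\left(x,-5 \right)} + 24684\right) - 2462 = \left(\left(-2\right) \left(-5\right) + 24684\right) - 2462 = \left(10 + 24684\right) - 2462 = 24694 - 2462 = 22232$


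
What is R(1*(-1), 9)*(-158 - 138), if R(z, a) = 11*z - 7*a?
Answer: 21904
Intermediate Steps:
R(z, a) = -7*a + 11*z
R(1*(-1), 9)*(-158 - 138) = (-7*9 + 11*(1*(-1)))*(-158 - 138) = (-63 + 11*(-1))*(-296) = (-63 - 11)*(-296) = -74*(-296) = 21904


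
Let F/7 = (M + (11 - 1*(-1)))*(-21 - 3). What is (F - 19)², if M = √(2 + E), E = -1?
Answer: 4853209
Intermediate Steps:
M = 1 (M = √(2 - 1) = √1 = 1)
F = -2184 (F = 7*((1 + (11 - 1*(-1)))*(-21 - 3)) = 7*((1 + (11 + 1))*(-24)) = 7*((1 + 12)*(-24)) = 7*(13*(-24)) = 7*(-312) = -2184)
(F - 19)² = (-2184 - 19)² = (-2203)² = 4853209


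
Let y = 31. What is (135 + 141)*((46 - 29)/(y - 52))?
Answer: -1564/7 ≈ -223.43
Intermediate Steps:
(135 + 141)*((46 - 29)/(y - 52)) = (135 + 141)*((46 - 29)/(31 - 52)) = 276*(17/(-21)) = 276*(17*(-1/21)) = 276*(-17/21) = -1564/7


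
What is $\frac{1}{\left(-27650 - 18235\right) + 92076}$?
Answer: $\frac{1}{46191} \approx 2.1649 \cdot 10^{-5}$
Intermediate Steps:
$\frac{1}{\left(-27650 - 18235\right) + 92076} = \frac{1}{-45885 + 92076} = \frac{1}{46191}$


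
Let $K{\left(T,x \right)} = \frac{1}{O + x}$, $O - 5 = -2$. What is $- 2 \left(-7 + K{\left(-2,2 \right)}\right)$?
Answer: $\frac{68}{5} \approx 13.6$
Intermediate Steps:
$O = 3$ ($O = 5 - 2 = 3$)
$K{\left(T,x \right)} = \frac{1}{3 + x}$
$- 2 \left(-7 + K{\left(-2,2 \right)}\right) = - 2 \left(-7 + \frac{1}{3 + 2}\right) = - 2 \left(-7 + \frac{1}{5}\right) = \left(-2\right) \left(- \frac{34}{5}\right) = \frac{68}{5}$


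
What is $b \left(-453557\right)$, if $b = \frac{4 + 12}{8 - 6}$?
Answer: $-3628456$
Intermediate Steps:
$b = 8$ ($b = \frac{16}{2} = 16 \cdot \frac{1}{2} = 8$)
$b \left(-453557\right) = 8 \left(-453557\right) = -3628456$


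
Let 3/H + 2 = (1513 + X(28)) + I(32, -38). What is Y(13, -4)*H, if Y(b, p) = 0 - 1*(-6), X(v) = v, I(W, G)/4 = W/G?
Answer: 342/29177 ≈ 0.011722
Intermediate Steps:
I(W, G) = 4*W/G (I(W, G) = 4*(W/G) = 4*W/G)
Y(b, p) = 6 (Y(b, p) = 0 + 6 = 6)
H = 57/29177 (H = 3/(-2 + ((1513 + 28) + 4*32/(-38))) = 3/(-2 + (1541 + 4*32*(-1/38))) = 3/(-2 + (1541 - 64/19)) = 3/(-2 + 29215/19) = 3/(29177/19) = 3*(19/29177) = 57/29177 ≈ 0.0019536)
Y(13, -4)*H = 6*(57/29177) = 342/29177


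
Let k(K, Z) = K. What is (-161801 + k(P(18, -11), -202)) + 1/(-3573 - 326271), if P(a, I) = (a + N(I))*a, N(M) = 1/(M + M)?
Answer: -585887384075/3628284 ≈ -1.6148e+5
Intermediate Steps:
N(M) = 1/(2*M)
P(a, I) = a*(a + 1/(2*I)) (P(a, I) = (a + 1/(2*I))*a = a*(a + 1/(2*I)))
(-161801 + k(P(18, -11), -202)) + 1/(-3573 - 326271) = (-161801 + (18² + (½)*18/(-11))) + 1/(-3573 - 326271) = (-161801 + (324 + (½)*18*(-1/11))) + 1/(-329844) = (-161801 + (324 - 9/11)) - 1/329844 = (-161801 + 3555/11) - 1/329844 = -1776256/11 - 1/329844 = -585887384075/3628284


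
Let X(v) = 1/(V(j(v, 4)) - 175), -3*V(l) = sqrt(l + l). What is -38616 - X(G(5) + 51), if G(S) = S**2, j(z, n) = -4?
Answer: 3*(-25744*sqrt(2) + 6757799*I)/(-525*I + 2*sqrt(2)) ≈ -38616.0 - 3.0875e-5*I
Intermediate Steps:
V(l) = -sqrt(2)*sqrt(l)/3 (V(l) = -sqrt(l + l)/3 = -sqrt(2)*sqrt(l)/3)
X(v) = 1/(-175 - 2*I*sqrt(2)/3) (X(v) = 1/(-sqrt(2)*sqrt(-4)/3 - 175) = 1/(-sqrt(2)*2*I/3 - 175) = 1/(-2*I*sqrt(2)/3 - 175) = 1/(-175 - 2*I*sqrt(2)/3))
-38616 - X(G(5) + 51) = -38616 - (-1575/275633 + 6*I*sqrt(2)/275633) = -38616 + (1575/275633 - 6*I*sqrt(2)/275633) = -10643842353/275633 - 6*I*sqrt(2)/275633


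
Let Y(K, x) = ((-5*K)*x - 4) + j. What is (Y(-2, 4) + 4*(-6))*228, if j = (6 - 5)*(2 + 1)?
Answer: 3420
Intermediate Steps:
j = 3 (j = 1*3 = 3)
Y(K, x) = -1 - 5*K*x (Y(K, x) = ((-5*K)*x - 4) + 3 = (-5*K*x - 4) + 3 = (-4 - 5*K*x) + 3 = -1 - 5*K*x)
(Y(-2, 4) + 4*(-6))*228 = ((-1 - 5*(-2)*4) + 4*(-6))*228 = ((-1 + 40) - 24)*228 = (39 - 24)*228 = 15*228 = 3420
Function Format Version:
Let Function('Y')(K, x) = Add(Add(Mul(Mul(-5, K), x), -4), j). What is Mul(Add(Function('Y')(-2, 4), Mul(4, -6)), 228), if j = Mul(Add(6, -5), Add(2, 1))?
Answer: 3420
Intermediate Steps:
j = 3 (j = Mul(1, 3) = 3)
Function('Y')(K, x) = Add(-1, Mul(-5, K, x)) (Function('Y')(K, x) = Add(Add(Mul(Mul(-5, K), x), -4), 3) = Add(Add(Mul(-5, K, x), -4), 3) = Add(Add(-4, Mul(-5, K, x)), 3) = Add(-1, Mul(-5, K, x)))
Mul(Add(Function('Y')(-2, 4), Mul(4, -6)), 228) = Mul(Add(Add(-1, Mul(-5, -2, 4)), Mul(4, -6)), 228) = Mul(Add(Add(-1, 40), -24), 228) = Mul(Add(39, -24), 228) = Mul(15, 228) = 3420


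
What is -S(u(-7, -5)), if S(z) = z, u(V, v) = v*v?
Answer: -25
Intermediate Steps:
u(V, v) = v²
-S(u(-7, -5)) = -1*(-5)² = -1*25 = -25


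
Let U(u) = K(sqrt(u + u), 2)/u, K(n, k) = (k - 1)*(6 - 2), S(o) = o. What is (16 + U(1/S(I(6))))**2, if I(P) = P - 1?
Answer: 1296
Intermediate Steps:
I(P) = -1 + P
K(n, k) = -4 + 4*k (K(n, k) = (-1 + k)*4 = -4 + 4*k)
U(u) = 4/u (U(u) = (-4 + 4*2)/u = (-4 + 8)/u = 4/u)
(16 + U(1/S(I(6))))**2 = (16 + 4/(1/(-1 + 6)))**2 = (16 + 4/(1/5))**2 = (16 + 4*5)**2 = (16 + 20)**2 = 36**2 = 1296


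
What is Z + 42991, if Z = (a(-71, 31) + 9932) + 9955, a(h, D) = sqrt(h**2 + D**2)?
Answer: 62878 + sqrt(6002) ≈ 62956.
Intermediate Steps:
a(h, D) = sqrt(D**2 + h**2)
Z = 19887 + sqrt(6002) (Z = (sqrt(31**2 + (-71)**2) + 9932) + 9955 = (sqrt(961 + 5041) + 9932) + 9955 = (sqrt(6002) + 9932) + 9955 = (9932 + sqrt(6002)) + 9955 = 19887 + sqrt(6002) ≈ 19964.)
Z + 42991 = (19887 + sqrt(6002)) + 42991 = 62878 + sqrt(6002)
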